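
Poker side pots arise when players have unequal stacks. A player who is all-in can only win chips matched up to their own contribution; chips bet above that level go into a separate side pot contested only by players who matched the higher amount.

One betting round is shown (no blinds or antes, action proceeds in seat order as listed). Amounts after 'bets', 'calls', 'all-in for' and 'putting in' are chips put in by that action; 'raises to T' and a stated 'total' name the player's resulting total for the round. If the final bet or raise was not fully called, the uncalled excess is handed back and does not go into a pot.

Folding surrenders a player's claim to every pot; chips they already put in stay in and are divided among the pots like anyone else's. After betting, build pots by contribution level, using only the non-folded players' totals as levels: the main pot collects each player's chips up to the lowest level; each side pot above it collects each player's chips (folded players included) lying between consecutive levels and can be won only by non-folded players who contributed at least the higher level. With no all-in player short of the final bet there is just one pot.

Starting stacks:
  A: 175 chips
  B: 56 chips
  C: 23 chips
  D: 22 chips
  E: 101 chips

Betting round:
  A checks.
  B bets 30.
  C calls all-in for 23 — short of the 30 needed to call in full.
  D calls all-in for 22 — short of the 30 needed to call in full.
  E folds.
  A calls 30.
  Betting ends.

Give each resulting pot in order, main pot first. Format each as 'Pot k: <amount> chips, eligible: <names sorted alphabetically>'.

Pot 1: 88 chips, eligible: A, B, C, D
Pot 2: 3 chips, eligible: A, B, C
Pot 3: 14 chips, eligible: A, B

Derivation:
Contributions: A=30, B=30, C=23, D=22
Folded: E
Pot levels (distinct totals of non-folded players): 22, 23, 30
Layer 1-22: 22 each from A, B, C, D = 22*4 = 88 chips; eligible A, B, C, D
Layer 23-23: 1 each from A, B, C = 1*3 = 3 chips; eligible A, B, C
Layer 24-30: 7 each from A, B = 7*2 = 14 chips; eligible A, B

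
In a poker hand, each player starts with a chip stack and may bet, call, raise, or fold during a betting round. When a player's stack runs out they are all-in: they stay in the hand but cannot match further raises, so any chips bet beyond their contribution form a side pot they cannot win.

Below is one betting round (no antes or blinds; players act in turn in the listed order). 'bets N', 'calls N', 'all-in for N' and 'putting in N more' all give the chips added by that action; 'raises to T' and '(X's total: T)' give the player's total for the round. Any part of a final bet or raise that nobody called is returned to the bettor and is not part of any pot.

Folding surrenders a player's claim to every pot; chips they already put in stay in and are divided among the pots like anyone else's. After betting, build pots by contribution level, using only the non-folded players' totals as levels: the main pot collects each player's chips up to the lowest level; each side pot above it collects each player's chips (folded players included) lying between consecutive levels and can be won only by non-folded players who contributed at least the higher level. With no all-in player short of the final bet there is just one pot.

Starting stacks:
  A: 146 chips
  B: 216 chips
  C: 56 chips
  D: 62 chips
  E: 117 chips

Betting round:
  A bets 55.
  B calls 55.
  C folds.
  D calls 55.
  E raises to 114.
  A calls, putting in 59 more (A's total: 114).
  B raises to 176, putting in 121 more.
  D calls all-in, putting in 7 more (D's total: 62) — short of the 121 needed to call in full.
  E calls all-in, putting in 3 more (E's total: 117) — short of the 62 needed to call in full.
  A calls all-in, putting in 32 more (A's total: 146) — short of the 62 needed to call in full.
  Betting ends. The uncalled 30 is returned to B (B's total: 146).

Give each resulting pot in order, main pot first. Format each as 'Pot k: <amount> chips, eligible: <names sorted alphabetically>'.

Contributions (after 30 returned to B): A=146, B=146, D=62, E=117
Folded: C
Pot levels (distinct totals of non-folded players): 62, 117, 146
Layer 1-62: 62 each from A, B, D, E = 62*4 = 248 chips; eligible A, B, D, E
Layer 63-117: 55 each from A, B, E = 55*3 = 165 chips; eligible A, B, E
Layer 118-146: 29 each from A, B = 29*2 = 58 chips; eligible A, B

Pot 1: 248 chips, eligible: A, B, D, E
Pot 2: 165 chips, eligible: A, B, E
Pot 3: 58 chips, eligible: A, B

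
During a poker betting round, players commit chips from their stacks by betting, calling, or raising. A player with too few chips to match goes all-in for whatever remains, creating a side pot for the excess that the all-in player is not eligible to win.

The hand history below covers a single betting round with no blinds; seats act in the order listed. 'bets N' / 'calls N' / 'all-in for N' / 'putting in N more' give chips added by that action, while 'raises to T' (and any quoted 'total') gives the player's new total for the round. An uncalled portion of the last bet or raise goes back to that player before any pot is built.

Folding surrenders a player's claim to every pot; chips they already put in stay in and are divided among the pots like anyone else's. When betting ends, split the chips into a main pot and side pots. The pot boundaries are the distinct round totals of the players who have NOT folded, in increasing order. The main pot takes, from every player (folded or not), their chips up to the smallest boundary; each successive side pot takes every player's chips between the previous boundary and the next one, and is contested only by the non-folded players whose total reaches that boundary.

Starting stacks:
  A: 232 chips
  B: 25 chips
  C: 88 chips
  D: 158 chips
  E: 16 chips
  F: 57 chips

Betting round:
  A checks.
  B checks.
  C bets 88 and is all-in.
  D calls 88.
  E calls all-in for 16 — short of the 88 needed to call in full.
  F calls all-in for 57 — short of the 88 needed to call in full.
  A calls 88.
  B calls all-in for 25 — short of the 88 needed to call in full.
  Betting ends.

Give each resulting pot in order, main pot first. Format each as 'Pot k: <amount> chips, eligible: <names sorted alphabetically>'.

Contributions: A=88, B=25, C=88, D=88, E=16, F=57
Pot levels (distinct totals of non-folded players): 16, 25, 57, 88
Layer 1-16: 16 each from A, B, C, D, E, F = 16*6 = 96 chips; eligible A, B, C, D, E, F
Layer 17-25: 9 each from A, B, C, D, F = 9*5 = 45 chips; eligible A, B, C, D, F
Layer 26-57: 32 each from A, C, D, F = 32*4 = 128 chips; eligible A, C, D, F
Layer 58-88: 31 each from A, C, D = 31*3 = 93 chips; eligible A, C, D

Pot 1: 96 chips, eligible: A, B, C, D, E, F
Pot 2: 45 chips, eligible: A, B, C, D, F
Pot 3: 128 chips, eligible: A, C, D, F
Pot 4: 93 chips, eligible: A, C, D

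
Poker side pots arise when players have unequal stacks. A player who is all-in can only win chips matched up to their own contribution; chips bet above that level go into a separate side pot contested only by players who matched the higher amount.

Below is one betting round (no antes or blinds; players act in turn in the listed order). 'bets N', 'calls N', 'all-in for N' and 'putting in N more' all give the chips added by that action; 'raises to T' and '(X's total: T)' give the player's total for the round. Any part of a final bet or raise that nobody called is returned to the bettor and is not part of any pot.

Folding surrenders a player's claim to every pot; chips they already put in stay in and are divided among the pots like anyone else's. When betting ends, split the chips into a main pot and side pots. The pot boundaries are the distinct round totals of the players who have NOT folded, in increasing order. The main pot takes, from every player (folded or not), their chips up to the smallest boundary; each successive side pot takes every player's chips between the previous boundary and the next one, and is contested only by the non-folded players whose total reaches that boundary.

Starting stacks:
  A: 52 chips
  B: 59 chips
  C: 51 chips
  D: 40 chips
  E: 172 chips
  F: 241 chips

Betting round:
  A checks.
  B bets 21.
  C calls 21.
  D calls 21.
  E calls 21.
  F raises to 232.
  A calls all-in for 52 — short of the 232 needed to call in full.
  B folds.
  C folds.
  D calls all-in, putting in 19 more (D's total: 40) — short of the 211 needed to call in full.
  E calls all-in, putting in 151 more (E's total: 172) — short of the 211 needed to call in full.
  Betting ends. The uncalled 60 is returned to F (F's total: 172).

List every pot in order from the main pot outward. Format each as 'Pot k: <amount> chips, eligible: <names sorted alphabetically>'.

Pot 1: 202 chips, eligible: A, D, E, F
Pot 2: 36 chips, eligible: A, E, F
Pot 3: 240 chips, eligible: E, F

Derivation:
Contributions (after 60 returned to F): A=52, B=21, C=21, D=40, E=172, F=172
Folded: B, C
Pot levels (distinct totals of non-folded players): 40, 52, 172
Layer 1-40: A 40 + B 21 + C 21 + D 40 + E 40 + F 40 = 202 chips; eligible A, D, E, F
Layer 41-52: 12 each from A, E, F = 12*3 = 36 chips; eligible A, E, F
Layer 53-172: 120 each from E, F = 120*2 = 240 chips; eligible E, F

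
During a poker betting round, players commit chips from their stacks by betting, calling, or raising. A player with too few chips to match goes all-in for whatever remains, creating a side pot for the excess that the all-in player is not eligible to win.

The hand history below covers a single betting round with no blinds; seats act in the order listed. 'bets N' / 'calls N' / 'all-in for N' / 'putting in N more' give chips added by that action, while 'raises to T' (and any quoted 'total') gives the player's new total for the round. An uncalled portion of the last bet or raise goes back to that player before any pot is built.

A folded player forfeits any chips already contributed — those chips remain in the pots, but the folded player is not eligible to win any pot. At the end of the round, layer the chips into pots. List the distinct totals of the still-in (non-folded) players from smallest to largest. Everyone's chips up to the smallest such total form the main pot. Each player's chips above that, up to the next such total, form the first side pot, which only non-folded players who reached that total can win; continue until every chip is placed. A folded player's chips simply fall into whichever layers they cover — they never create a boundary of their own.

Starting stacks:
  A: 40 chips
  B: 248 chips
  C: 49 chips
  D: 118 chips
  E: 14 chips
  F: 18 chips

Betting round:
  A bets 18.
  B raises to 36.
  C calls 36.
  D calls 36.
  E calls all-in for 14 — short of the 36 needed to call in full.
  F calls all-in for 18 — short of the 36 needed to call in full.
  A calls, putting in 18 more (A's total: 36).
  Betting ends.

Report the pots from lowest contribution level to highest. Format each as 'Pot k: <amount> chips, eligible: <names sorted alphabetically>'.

Contributions: A=36, B=36, C=36, D=36, E=14, F=18
Pot levels (distinct totals of non-folded players): 14, 18, 36
Layer 1-14: 14 each from A, B, C, D, E, F = 14*6 = 84 chips; eligible A, B, C, D, E, F
Layer 15-18: 4 each from A, B, C, D, F = 4*5 = 20 chips; eligible A, B, C, D, F
Layer 19-36: 18 each from A, B, C, D = 18*4 = 72 chips; eligible A, B, C, D

Pot 1: 84 chips, eligible: A, B, C, D, E, F
Pot 2: 20 chips, eligible: A, B, C, D, F
Pot 3: 72 chips, eligible: A, B, C, D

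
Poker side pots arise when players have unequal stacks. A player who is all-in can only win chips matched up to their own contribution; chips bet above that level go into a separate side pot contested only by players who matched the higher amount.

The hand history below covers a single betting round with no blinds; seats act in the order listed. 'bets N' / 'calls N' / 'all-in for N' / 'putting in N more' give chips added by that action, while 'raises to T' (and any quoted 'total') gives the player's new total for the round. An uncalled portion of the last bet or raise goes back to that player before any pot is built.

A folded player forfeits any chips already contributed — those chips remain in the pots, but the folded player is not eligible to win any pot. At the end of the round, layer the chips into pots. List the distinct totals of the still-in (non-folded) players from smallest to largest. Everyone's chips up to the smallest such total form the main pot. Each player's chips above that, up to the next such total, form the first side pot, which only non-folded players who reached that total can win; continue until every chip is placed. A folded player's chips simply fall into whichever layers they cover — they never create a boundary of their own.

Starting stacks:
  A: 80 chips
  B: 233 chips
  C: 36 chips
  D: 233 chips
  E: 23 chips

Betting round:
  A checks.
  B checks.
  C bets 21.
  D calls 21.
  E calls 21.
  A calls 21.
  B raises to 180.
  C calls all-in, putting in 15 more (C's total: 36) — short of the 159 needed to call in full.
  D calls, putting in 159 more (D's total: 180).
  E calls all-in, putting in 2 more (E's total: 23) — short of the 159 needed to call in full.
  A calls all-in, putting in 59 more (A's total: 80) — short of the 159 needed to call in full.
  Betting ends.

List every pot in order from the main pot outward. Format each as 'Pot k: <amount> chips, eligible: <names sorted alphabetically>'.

Pot 1: 115 chips, eligible: A, B, C, D, E
Pot 2: 52 chips, eligible: A, B, C, D
Pot 3: 132 chips, eligible: A, B, D
Pot 4: 200 chips, eligible: B, D

Derivation:
Contributions: A=80, B=180, C=36, D=180, E=23
Pot levels (distinct totals of non-folded players): 23, 36, 80, 180
Layer 1-23: 23 each from A, B, C, D, E = 23*5 = 115 chips; eligible A, B, C, D, E
Layer 24-36: 13 each from A, B, C, D = 13*4 = 52 chips; eligible A, B, C, D
Layer 37-80: 44 each from A, B, D = 44*3 = 132 chips; eligible A, B, D
Layer 81-180: 100 each from B, D = 100*2 = 200 chips; eligible B, D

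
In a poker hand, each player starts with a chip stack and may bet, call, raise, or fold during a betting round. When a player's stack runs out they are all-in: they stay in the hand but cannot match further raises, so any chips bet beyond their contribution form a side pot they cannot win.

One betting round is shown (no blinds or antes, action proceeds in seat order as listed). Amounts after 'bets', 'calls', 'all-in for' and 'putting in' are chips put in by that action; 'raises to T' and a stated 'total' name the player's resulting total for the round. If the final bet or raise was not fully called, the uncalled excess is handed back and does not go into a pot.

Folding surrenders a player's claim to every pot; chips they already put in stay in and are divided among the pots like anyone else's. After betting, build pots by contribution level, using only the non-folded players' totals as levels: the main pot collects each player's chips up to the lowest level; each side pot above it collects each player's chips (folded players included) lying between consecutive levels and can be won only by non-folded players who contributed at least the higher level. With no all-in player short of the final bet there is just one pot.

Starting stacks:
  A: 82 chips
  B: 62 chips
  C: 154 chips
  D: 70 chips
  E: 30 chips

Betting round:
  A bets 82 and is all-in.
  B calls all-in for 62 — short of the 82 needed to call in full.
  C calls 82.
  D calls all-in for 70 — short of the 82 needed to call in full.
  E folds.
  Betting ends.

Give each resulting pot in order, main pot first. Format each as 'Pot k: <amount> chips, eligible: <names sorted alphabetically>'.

Pot 1: 248 chips, eligible: A, B, C, D
Pot 2: 24 chips, eligible: A, C, D
Pot 3: 24 chips, eligible: A, C

Derivation:
Contributions: A=82, B=62, C=82, D=70
Folded: E
Pot levels (distinct totals of non-folded players): 62, 70, 82
Layer 1-62: 62 each from A, B, C, D = 62*4 = 248 chips; eligible A, B, C, D
Layer 63-70: 8 each from A, C, D = 8*3 = 24 chips; eligible A, C, D
Layer 71-82: 12 each from A, C = 12*2 = 24 chips; eligible A, C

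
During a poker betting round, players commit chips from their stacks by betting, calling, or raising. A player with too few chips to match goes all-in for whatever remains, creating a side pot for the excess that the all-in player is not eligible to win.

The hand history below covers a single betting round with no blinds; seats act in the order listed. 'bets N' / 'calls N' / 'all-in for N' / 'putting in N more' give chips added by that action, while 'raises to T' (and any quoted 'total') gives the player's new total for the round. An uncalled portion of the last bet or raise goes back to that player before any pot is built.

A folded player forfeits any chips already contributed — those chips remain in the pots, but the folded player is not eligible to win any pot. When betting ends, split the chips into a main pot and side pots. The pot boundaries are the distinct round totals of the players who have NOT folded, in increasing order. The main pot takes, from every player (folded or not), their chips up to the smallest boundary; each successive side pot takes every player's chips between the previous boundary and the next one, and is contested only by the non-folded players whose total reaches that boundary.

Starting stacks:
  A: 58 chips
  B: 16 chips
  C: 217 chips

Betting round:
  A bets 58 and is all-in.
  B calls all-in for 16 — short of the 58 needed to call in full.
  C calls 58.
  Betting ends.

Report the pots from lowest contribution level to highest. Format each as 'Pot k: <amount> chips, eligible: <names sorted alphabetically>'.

Contributions: A=58, B=16, C=58
Pot levels (distinct totals of non-folded players): 16, 58
Layer 1-16: 16 each from A, B, C = 16*3 = 48 chips; eligible A, B, C
Layer 17-58: 42 each from A, C = 42*2 = 84 chips; eligible A, C

Pot 1: 48 chips, eligible: A, B, C
Pot 2: 84 chips, eligible: A, C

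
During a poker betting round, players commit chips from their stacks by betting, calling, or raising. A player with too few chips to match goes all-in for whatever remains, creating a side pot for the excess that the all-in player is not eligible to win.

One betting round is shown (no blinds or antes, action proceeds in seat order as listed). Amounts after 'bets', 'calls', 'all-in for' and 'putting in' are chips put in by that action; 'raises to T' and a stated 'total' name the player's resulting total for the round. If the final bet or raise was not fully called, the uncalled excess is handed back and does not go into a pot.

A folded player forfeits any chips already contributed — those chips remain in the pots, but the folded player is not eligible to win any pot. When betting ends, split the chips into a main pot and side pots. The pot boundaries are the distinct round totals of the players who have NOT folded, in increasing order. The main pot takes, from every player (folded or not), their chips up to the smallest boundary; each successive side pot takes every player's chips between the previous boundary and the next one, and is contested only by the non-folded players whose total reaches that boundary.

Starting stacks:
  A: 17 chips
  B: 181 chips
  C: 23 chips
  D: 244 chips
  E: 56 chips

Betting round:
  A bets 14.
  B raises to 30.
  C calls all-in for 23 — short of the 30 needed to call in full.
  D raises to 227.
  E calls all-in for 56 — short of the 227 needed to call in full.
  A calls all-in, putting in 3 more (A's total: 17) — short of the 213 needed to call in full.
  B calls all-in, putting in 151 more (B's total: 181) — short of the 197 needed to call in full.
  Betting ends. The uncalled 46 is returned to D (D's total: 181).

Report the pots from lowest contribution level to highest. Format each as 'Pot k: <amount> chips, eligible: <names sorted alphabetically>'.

Pot 1: 85 chips, eligible: A, B, C, D, E
Pot 2: 24 chips, eligible: B, C, D, E
Pot 3: 99 chips, eligible: B, D, E
Pot 4: 250 chips, eligible: B, D

Derivation:
Contributions (after 46 returned to D): A=17, B=181, C=23, D=181, E=56
Pot levels (distinct totals of non-folded players): 17, 23, 56, 181
Layer 1-17: 17 each from A, B, C, D, E = 17*5 = 85 chips; eligible A, B, C, D, E
Layer 18-23: 6 each from B, C, D, E = 6*4 = 24 chips; eligible B, C, D, E
Layer 24-56: 33 each from B, D, E = 33*3 = 99 chips; eligible B, D, E
Layer 57-181: 125 each from B, D = 125*2 = 250 chips; eligible B, D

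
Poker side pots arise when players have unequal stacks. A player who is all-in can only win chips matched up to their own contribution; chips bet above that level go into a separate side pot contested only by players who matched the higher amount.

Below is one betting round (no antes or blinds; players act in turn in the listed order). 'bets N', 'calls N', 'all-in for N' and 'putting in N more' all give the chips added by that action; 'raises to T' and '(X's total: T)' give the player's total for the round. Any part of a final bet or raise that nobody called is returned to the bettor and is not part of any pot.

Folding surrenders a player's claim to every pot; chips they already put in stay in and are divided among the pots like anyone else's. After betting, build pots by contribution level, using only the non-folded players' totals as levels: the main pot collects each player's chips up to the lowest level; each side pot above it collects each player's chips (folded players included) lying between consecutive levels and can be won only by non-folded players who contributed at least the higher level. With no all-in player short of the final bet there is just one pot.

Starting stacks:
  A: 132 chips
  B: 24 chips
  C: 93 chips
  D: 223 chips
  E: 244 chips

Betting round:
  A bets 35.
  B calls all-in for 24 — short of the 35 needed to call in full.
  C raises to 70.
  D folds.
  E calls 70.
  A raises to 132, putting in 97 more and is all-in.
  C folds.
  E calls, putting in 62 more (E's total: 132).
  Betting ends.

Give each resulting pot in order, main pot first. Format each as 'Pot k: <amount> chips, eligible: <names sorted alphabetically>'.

Contributions: A=132, B=24, C=70, E=132
Folded: C, D
Pot levels (distinct totals of non-folded players): 24, 132
Layer 1-24: 24 each from A, B, C, E = 24*4 = 96 chips; eligible A, B, E
Layer 25-132: A 108 + C 46 + E 108 = 262 chips; eligible A, E

Pot 1: 96 chips, eligible: A, B, E
Pot 2: 262 chips, eligible: A, E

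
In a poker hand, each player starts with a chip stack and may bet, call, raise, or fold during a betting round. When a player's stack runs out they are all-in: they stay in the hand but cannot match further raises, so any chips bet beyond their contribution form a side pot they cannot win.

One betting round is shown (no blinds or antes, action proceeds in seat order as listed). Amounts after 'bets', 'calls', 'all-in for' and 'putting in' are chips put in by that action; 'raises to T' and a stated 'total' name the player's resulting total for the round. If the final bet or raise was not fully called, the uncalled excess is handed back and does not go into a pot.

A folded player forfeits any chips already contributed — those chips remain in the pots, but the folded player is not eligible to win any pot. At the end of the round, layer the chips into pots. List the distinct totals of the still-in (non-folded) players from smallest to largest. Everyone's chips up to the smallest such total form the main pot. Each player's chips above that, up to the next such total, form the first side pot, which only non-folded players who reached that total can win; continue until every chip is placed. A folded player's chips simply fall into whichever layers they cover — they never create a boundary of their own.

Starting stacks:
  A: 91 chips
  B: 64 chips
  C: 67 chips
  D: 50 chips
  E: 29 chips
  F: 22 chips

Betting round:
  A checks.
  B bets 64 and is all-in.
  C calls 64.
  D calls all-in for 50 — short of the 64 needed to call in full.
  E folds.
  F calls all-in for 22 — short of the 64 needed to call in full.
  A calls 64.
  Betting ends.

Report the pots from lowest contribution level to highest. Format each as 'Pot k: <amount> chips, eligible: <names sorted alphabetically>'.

Pot 1: 110 chips, eligible: A, B, C, D, F
Pot 2: 112 chips, eligible: A, B, C, D
Pot 3: 42 chips, eligible: A, B, C

Derivation:
Contributions: A=64, B=64, C=64, D=50, F=22
Folded: E
Pot levels (distinct totals of non-folded players): 22, 50, 64
Layer 1-22: 22 each from A, B, C, D, F = 22*5 = 110 chips; eligible A, B, C, D, F
Layer 23-50: 28 each from A, B, C, D = 28*4 = 112 chips; eligible A, B, C, D
Layer 51-64: 14 each from A, B, C = 14*3 = 42 chips; eligible A, B, C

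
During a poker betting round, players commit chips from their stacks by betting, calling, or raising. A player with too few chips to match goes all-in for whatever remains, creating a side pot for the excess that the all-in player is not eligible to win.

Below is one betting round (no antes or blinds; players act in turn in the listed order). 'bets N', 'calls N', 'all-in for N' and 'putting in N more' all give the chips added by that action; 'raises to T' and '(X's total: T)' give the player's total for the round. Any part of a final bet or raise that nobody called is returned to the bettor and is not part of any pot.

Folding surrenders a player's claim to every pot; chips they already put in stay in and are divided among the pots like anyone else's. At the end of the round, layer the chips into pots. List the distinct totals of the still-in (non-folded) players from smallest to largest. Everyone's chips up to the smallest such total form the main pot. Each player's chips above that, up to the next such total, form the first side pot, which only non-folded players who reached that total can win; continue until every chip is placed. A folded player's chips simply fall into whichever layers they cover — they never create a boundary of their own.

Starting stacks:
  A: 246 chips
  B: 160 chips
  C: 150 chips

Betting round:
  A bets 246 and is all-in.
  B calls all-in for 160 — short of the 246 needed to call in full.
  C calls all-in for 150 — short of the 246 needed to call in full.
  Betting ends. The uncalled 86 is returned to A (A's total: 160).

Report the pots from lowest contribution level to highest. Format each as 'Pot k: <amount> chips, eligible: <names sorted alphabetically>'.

Contributions (after 86 returned to A): A=160, B=160, C=150
Pot levels (distinct totals of non-folded players): 150, 160
Layer 1-150: 150 each from A, B, C = 150*3 = 450 chips; eligible A, B, C
Layer 151-160: 10 each from A, B = 10*2 = 20 chips; eligible A, B

Pot 1: 450 chips, eligible: A, B, C
Pot 2: 20 chips, eligible: A, B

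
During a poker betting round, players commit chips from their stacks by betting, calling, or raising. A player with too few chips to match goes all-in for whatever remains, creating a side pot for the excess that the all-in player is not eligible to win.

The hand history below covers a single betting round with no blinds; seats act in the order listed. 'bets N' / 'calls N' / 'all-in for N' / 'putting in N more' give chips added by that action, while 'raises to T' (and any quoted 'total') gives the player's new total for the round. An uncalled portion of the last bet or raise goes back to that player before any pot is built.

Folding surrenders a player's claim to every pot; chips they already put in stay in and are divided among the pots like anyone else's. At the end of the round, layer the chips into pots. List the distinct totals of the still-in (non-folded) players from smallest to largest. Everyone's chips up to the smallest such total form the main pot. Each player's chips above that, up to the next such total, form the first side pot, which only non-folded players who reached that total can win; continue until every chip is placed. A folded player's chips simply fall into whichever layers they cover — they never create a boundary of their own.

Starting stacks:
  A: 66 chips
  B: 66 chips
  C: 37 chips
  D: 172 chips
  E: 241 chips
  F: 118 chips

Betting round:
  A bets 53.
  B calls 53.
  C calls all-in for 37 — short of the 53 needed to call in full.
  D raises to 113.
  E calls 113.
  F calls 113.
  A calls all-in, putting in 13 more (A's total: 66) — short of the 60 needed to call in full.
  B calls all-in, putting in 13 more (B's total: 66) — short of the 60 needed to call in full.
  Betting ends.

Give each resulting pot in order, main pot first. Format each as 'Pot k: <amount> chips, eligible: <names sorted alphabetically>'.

Pot 1: 222 chips, eligible: A, B, C, D, E, F
Pot 2: 145 chips, eligible: A, B, D, E, F
Pot 3: 141 chips, eligible: D, E, F

Derivation:
Contributions: A=66, B=66, C=37, D=113, E=113, F=113
Pot levels (distinct totals of non-folded players): 37, 66, 113
Layer 1-37: 37 each from A, B, C, D, E, F = 37*6 = 222 chips; eligible A, B, C, D, E, F
Layer 38-66: 29 each from A, B, D, E, F = 29*5 = 145 chips; eligible A, B, D, E, F
Layer 67-113: 47 each from D, E, F = 47*3 = 141 chips; eligible D, E, F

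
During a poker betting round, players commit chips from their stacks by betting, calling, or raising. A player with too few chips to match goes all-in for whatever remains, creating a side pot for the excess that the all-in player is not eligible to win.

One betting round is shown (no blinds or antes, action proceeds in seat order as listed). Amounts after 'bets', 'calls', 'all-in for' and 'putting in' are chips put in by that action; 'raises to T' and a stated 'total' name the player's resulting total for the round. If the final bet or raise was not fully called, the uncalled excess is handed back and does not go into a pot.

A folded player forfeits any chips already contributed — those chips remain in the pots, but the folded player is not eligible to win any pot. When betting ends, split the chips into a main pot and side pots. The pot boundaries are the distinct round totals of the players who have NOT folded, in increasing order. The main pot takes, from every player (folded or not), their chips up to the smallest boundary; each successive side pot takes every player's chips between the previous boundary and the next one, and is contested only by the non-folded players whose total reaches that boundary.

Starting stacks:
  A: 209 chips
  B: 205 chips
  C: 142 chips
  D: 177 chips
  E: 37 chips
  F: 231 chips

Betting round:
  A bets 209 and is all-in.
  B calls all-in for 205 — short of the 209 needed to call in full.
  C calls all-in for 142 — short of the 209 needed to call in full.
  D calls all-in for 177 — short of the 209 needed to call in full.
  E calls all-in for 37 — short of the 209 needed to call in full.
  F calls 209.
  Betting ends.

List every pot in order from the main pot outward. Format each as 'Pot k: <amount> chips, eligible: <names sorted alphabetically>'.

Contributions: A=209, B=205, C=142, D=177, E=37, F=209
Pot levels (distinct totals of non-folded players): 37, 142, 177, 205, 209
Layer 1-37: 37 each from A, B, C, D, E, F = 37*6 = 222 chips; eligible A, B, C, D, E, F
Layer 38-142: 105 each from A, B, C, D, F = 105*5 = 525 chips; eligible A, B, C, D, F
Layer 143-177: 35 each from A, B, D, F = 35*4 = 140 chips; eligible A, B, D, F
Layer 178-205: 28 each from A, B, F = 28*3 = 84 chips; eligible A, B, F
Layer 206-209: 4 each from A, F = 4*2 = 8 chips; eligible A, F

Pot 1: 222 chips, eligible: A, B, C, D, E, F
Pot 2: 525 chips, eligible: A, B, C, D, F
Pot 3: 140 chips, eligible: A, B, D, F
Pot 4: 84 chips, eligible: A, B, F
Pot 5: 8 chips, eligible: A, F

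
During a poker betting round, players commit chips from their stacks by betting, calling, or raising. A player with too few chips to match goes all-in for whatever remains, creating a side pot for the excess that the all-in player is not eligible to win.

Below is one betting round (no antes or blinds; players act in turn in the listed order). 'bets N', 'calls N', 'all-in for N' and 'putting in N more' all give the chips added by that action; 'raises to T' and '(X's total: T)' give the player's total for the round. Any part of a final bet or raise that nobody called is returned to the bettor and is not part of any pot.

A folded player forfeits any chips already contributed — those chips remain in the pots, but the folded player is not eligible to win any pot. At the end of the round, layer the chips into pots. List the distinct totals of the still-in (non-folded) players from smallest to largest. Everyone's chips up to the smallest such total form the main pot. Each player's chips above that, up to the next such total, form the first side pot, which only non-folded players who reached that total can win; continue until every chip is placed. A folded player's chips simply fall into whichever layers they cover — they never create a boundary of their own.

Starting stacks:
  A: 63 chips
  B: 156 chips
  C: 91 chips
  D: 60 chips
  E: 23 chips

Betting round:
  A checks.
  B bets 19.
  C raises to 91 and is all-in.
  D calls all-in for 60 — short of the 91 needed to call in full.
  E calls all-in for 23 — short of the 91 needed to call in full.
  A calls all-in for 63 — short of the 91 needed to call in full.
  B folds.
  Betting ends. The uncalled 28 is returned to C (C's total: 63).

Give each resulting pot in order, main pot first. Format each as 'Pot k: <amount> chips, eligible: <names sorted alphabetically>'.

Pot 1: 111 chips, eligible: A, C, D, E
Pot 2: 111 chips, eligible: A, C, D
Pot 3: 6 chips, eligible: A, C

Derivation:
Contributions (after 28 returned to C): A=63, B=19, C=63, D=60, E=23
Folded: B
Pot levels (distinct totals of non-folded players): 23, 60, 63
Layer 1-23: A 23 + B 19 + C 23 + D 23 + E 23 = 111 chips; eligible A, C, D, E
Layer 24-60: 37 each from A, C, D = 37*3 = 111 chips; eligible A, C, D
Layer 61-63: 3 each from A, C = 3*2 = 6 chips; eligible A, C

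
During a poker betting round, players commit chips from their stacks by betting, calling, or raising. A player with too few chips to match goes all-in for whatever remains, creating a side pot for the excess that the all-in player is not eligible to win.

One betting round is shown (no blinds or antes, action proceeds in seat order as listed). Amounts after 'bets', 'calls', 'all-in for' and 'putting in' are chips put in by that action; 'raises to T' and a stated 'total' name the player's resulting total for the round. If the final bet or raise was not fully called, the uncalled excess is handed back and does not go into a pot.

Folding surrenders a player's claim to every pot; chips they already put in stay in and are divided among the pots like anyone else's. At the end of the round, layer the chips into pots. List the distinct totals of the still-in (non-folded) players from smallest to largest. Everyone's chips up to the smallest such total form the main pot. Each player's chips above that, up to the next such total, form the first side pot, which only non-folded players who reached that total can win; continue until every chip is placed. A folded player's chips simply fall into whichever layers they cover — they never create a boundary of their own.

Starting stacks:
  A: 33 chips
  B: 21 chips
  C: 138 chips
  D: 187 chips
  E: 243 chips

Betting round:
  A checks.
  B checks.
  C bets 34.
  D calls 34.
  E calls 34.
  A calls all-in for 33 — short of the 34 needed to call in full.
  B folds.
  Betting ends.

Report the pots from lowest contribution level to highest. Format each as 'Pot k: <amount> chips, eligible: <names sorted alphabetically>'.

Contributions: A=33, C=34, D=34, E=34
Folded: B
Pot levels (distinct totals of non-folded players): 33, 34
Layer 1-33: 33 each from A, C, D, E = 33*4 = 132 chips; eligible A, C, D, E
Layer 34-34: 1 each from C, D, E = 1*3 = 3 chips; eligible C, D, E

Pot 1: 132 chips, eligible: A, C, D, E
Pot 2: 3 chips, eligible: C, D, E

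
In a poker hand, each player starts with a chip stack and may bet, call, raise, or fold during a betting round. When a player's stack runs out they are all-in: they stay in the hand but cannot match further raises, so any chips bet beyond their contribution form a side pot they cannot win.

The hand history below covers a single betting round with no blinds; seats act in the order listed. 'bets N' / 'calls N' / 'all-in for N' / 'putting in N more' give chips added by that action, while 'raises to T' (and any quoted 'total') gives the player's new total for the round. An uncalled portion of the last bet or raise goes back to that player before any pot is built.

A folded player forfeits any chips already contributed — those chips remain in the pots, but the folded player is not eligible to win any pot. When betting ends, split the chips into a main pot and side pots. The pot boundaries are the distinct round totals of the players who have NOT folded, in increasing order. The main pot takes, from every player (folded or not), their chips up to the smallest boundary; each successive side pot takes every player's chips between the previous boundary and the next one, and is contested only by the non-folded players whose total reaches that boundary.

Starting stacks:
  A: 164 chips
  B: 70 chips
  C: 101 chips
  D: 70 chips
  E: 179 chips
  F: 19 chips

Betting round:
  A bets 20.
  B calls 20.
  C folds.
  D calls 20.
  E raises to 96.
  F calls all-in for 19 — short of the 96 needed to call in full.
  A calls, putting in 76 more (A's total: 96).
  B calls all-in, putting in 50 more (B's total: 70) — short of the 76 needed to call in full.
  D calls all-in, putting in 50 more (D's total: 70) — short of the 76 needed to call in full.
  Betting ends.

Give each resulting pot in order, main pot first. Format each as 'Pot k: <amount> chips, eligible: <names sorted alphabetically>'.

Contributions: A=96, B=70, D=70, E=96, F=19
Folded: C
Pot levels (distinct totals of non-folded players): 19, 70, 96
Layer 1-19: 19 each from A, B, D, E, F = 19*5 = 95 chips; eligible A, B, D, E, F
Layer 20-70: 51 each from A, B, D, E = 51*4 = 204 chips; eligible A, B, D, E
Layer 71-96: 26 each from A, E = 26*2 = 52 chips; eligible A, E

Pot 1: 95 chips, eligible: A, B, D, E, F
Pot 2: 204 chips, eligible: A, B, D, E
Pot 3: 52 chips, eligible: A, E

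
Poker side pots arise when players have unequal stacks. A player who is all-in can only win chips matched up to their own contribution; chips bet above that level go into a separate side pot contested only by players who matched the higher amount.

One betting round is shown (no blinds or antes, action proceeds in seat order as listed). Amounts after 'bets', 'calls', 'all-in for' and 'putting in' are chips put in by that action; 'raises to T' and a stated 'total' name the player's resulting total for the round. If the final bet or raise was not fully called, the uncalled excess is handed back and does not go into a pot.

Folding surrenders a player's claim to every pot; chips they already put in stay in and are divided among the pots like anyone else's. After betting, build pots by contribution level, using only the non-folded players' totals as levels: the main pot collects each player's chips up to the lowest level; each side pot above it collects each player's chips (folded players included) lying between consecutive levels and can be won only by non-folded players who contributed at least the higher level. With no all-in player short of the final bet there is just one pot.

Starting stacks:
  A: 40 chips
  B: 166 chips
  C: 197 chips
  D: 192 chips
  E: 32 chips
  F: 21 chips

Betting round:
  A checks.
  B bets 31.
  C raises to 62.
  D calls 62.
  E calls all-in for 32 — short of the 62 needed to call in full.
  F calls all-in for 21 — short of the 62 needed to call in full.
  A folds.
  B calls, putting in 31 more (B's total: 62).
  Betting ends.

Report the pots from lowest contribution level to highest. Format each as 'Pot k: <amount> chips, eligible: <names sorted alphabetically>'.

Pot 1: 105 chips, eligible: B, C, D, E, F
Pot 2: 44 chips, eligible: B, C, D, E
Pot 3: 90 chips, eligible: B, C, D

Derivation:
Contributions: B=62, C=62, D=62, E=32, F=21
Folded: A
Pot levels (distinct totals of non-folded players): 21, 32, 62
Layer 1-21: 21 each from B, C, D, E, F = 21*5 = 105 chips; eligible B, C, D, E, F
Layer 22-32: 11 each from B, C, D, E = 11*4 = 44 chips; eligible B, C, D, E
Layer 33-62: 30 each from B, C, D = 30*3 = 90 chips; eligible B, C, D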